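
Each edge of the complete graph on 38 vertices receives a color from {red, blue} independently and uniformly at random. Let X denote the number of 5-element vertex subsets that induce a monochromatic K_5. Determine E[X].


Let X = Σ_S X_S over the C(38, 5) = 501942 subsets S of size 5, where X_S = 1 if the K_5 on S is monochromatic.
For a fixed S, the K_5 on S has C(5, 2) = 10 edges. P[all 10 edges red] = (1/2)^10, and likewise for blue, so P[monochromatic] = 2·(1/2)^10 = 2^{1 − 10} = 1/512.
By linearity of expectation: E[X] = C(38, 5) · 2^{1 − 10} = 501942 · 1/512 = 250971/256.
Numerically: E[X] ≈ 980.355469.

E[X] = C(38,5)·2^(1−C(5,2)) = 250971/256 ≈ 980.355469.


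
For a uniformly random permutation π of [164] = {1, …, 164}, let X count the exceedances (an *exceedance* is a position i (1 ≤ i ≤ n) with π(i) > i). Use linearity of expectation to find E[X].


Write X = Σ_{i=1}^{164} X_i, where X_i = 1_{π(i) > i}.
For each fixed i, π(i) is uniform over {1, …, 164} (marginal of a uniform permutation), so P[π(i) > i] = (n − i)/n. Summing: Σ_{i=1}^{164} (n − i)/n = (0 + 1 + … + 163)/164 = 164(164 − 1)/(2·164) = (164 − 1)/2.
Hence E[X] = Σ_{i=1}^{164} (164 − i)/164 = 163/2 ≈ 81.500000.

E[X] = 163/2 = 81.500000.


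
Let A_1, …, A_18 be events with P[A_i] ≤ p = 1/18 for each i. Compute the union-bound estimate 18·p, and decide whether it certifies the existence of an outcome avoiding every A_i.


Union bound: P[∪_{i=1}^{18} A_i] ≤ Σ_i P[A_i] ≤ 18·p = 18·(1/18) = 1.
Numerically: 1 ≈ 1.000000.
Is 1 < 1? NO.
Since the bound 1 is ≥ 1, the union bound is uninformative here; it does NOT by itself certify existence.

18·p = 1 ≈ 1.000000; existence NOT certified by the union bound.


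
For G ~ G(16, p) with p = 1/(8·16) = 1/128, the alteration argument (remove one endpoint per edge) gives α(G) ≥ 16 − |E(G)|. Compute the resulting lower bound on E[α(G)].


E[|E(G)|] = C(16, 2)·p = 120 · (1/128) = 15/16.
E[α(G)] ≥ n − E[|E(G)|] = 16 − 15/16 = 241/16.
Numerically: ≈ 15.062.
(This is only a lower bound; the true E[α(G)] may be larger.)

E[α(G)] ≥ 241/16 ≈ 15.062.


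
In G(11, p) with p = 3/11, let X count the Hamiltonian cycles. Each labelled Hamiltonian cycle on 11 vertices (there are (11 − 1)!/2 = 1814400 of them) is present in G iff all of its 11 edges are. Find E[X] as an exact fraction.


K_11 has (11 − 1)!/2 = 1814400 labelled Hamiltonian cycles.
For each such Hamiltonian cycle H, let X_H = 1 if all 11 edges of H are present in G. Then P[X_H = 1] = p^{11} = (3/11)^{11} = 177147/285311670611.
By linearity: E[X] = Σ_H E[X_H] = 1814400 · p^{11} = 1814400 · 177147/285311670611 = 321415516800/285311670611.
Numerically: E[X] ≈ 1.12654.

E[X] = 1814400 · (3/11)^{11} = 321415516800/285311670611 ≈ 1.12654.


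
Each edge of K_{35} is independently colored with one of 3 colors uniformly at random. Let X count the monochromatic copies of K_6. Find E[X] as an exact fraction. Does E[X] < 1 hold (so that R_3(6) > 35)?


E[X] = C(35, 6) · 3^{1 − 15} = 1623160 · 3^{−14} = 1623160/4782969.
As a reduced fraction: E[X] = 1623160/4782969 ≈ 0.339.
Is E[X] < 1? YES.
Since E[X] < 1, there exists a 3-coloring of K_{35} with no monochromatic K_6; hence R_3(6) > 35.

E[X] = 1623160/4782969 ≈ 0.339; E[X] < 1, so R_3(6) > 35.


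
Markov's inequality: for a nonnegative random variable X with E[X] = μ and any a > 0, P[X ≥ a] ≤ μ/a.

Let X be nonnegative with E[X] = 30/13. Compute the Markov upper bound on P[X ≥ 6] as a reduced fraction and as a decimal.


μ = E[X] = 30/13, a = 6.
Markov: P[X ≥ 6] ≤ μ/a = (30/13)/6 = 5/13.
Numerically: ≈ 0.385.
(Since a = 6 > μ = 2.308, the bound 5/13 is < 1 and informative.)

P[X ≥ 6] ≤ 5/13 ≈ 0.385.


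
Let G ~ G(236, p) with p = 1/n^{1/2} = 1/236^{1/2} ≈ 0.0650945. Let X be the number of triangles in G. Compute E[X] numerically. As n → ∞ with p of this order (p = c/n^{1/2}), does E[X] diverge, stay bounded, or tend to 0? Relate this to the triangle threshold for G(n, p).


Number of potential triangles: C(236, 3) = 2162940.
Each occurs with probability p³ ≈ (0.0650945)³ ≈ 2.75823964e-04.
By linearity: E[X] = C(236, 3)·p³ ≈ 2162940 · 2.75823964e-04 ≈ 596.590685.
Since α = 1/2 < 1, p = c/n^{1/2} ≫ 1/n is above the triangle threshold p ~ 1/n. Asymptotically E[X] ~ (c³/6)·n^{3(1−α)} = (1³/6)·n^{1.5} → ∞; triangles are abundant w.h.p.

E[X] ≈ 596.590685; in regime p = Θ(1/n^{1/2}) E[X] diverges (above the triangle threshold p ~ 1/n).


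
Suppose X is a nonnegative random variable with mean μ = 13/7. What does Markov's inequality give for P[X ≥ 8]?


μ = E[X] = 13/7, a = 8.
Markov: P[X ≥ 8] ≤ μ/a = (13/7)/8 = 13/56.
Numerically: ≈ 0.232.
(Since a = 8 > μ = 1.857, the bound 13/56 is < 1 and informative.)

P[X ≥ 8] ≤ 13/56 ≈ 0.232.


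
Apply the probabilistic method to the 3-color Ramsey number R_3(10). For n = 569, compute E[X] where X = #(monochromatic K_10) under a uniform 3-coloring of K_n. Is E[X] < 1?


E[X] = C(569, 10) · 3^{1 − 45} = 905357721286137524328 · 3^{−44} = 905357721286137524328/984770902183611232881.
As a reduced fraction: E[X] = 100595302365126391592/109418989131512359209 ≈ 0.919359.
Is E[X] < 1? YES.
Since E[X] < 1, there exists a 3-coloring of K_{569} with no monochromatic K_10; hence R_3(10) > 569.

E[X] = 100595302365126391592/109418989131512359209 ≈ 0.919359; E[X] < 1, so R_3(10) > 569.


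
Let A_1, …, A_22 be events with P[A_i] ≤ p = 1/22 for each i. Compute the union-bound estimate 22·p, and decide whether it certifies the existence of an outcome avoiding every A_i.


Union bound: P[∪_{i=1}^{22} A_i] ≤ Σ_i P[A_i] ≤ 22·p = 22·(1/22) = 1.
Numerically: 1 ≈ 1.00000.
Is 1 < 1? NO.
Since the bound 1 is ≥ 1, the union bound is uninformative here; it does NOT by itself certify existence.

22·p = 1 ≈ 1.00000; existence NOT certified by the union bound.


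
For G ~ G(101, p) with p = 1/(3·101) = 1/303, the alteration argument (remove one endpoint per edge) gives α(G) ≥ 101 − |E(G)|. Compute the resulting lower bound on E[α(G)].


E[|E(G)|] = C(101, 2)·p = 5050 · (1/303) = 50/3.
E[α(G)] ≥ n − E[|E(G)|] = 101 − 50/3 = 253/3.
Numerically: ≈ 84.3333.
(This is only a lower bound; the true E[α(G)] may be larger.)

E[α(G)] ≥ 253/3 ≈ 84.3333.


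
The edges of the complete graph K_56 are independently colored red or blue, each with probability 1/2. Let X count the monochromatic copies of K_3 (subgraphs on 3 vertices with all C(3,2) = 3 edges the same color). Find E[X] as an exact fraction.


Let X = Σ_S X_S over the C(56, 3) = 27720 subsets S of size 3, where X_S = 1 if the K_3 on S is monochromatic.
For a fixed S, the K_3 on S has C(3, 2) = 3 edges. P[all 3 edges red] = (1/2)^3, and likewise for blue, so P[monochromatic] = 2·(1/2)^3 = 2^{1 − 3} = 1/4.
By linearity of expectation: E[X] = C(56, 3) · 2^{1 − 3} = 27720 · 1/4 = 6930.
Numerically: E[X] ≈ 6930.00000.

E[X] = C(56,3)·2^(1−C(3,2)) = 6930 ≈ 6930.00000.


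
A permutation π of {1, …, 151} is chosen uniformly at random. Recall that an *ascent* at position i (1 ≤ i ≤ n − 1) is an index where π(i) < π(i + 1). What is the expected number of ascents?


Write X = Σ X_I over i = 1, …, 150, with X_I the indicator of one ascent.
There are 150 indicators.
For each fixed i, the pair (π(i), π(i+1)) is a uniformly random ordered pair of distinct values from {1, …, 151}; by symmetry P[π(i) < π(i+1)] = 1/2.
By linearity: E[X] = 150 · (1/2) = (151 − 1) · (1/2) = 75 ≈ 75.00000.

E[X] = 75 = 75.00000.


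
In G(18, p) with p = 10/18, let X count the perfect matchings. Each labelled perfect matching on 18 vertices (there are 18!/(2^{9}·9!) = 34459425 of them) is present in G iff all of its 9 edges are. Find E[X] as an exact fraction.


K_18 has 18!/(2^{9}·9!) = 34459425 labelled perfect matchings.
For each such perfect matching H, let X_H = 1 if all 9 edges of H are present in G. Then P[X_H = 1] = p^{9} = (5/9)^{9} = 1953125/387420489.
By linearity: E[X] = Σ_H E[X_H] = 34459425 · p^{9} = 34459425 · 1953125/387420489 = 830908203125/4782969.
Numerically: E[X] ≈ 1.7372e+05.

E[X] = 34459425 · (5/9)^{9} = 830908203125/4782969 ≈ 1.7372e+05.


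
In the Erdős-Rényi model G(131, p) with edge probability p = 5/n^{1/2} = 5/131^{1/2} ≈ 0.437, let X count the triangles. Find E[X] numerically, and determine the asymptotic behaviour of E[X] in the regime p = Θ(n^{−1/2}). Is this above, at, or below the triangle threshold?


Number of potential triangles: C(131, 3) = 366145.
Each occurs with probability p³ ≈ (0.437)³ ≈ 8.33687e-02.
By linearity: E[X] = C(131, 3)·p³ ≈ 366145 · 8.33687e-02 ≈ 30525.035.
Since α = 1/2 < 1, p = c/n^{1/2} ≫ 1/n is above the triangle threshold p ~ 1/n. Asymptotically E[X] ~ (c³/6)·n^{3(1−α)} = (5³/6)·n^{1.5} → ∞; triangles are abundant w.h.p.

E[X] ≈ 30525.035; in regime p = Θ(1/n^{1/2}) E[X] diverges (above the triangle threshold p ~ 1/n).


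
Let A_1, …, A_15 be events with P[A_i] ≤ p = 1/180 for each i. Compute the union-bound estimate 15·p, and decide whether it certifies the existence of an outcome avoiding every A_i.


Union bound: P[∪_{i=1}^{15} A_i] ≤ Σ_i P[A_i] ≤ 15·p = 15·(1/180) = 1/12.
Numerically: 1/12 ≈ 0.0833333.
Is 1/12 < 1? YES.
Since P[∪ A_i] ≤ 1/12 < 1, the complement has P[∩ A_i^c] ≥ 1 − 1/12 = 11/12 > 0, so some outcome avoids every A_i.

15·p = 1/12 ≈ 0.0833333; existence CERTIFIED by the union bound.


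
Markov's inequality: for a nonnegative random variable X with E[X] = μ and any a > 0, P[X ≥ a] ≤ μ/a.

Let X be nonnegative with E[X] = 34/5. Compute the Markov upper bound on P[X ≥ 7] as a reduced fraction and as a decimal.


μ = E[X] = 34/5, a = 7.
Markov: P[X ≥ 7] ≤ μ/a = (34/5)/7 = 34/35.
Numerically: ≈ 0.971.
(Since a = 7 > μ = 6.800, the bound 34/35 is < 1 and informative.)

P[X ≥ 7] ≤ 34/35 ≈ 0.971.


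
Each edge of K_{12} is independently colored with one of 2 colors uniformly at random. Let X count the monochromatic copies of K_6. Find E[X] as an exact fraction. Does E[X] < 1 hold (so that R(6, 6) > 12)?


E[X] = C(12, 6) · 2^{1 − 15} = 924 · 2^{−14} = 924/16384.
As a reduced fraction: E[X] = 231/4096 ≈ 0.05640.
Is E[X] < 1? YES.
Since E[X] < 1, there exists a 2-coloring of K_{12} with no monochromatic K_6; hence R(6, 6) > 12.

E[X] = 231/4096 ≈ 0.05640; E[X] < 1, so R(6, 6) > 12.


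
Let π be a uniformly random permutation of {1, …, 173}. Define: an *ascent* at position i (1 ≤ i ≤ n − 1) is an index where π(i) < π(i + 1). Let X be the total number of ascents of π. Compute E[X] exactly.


Write X = Σ X_I over i = 1, …, 172, with X_I the indicator of one ascent.
There are 172 indicators.
For each fixed i, the pair (π(i), π(i+1)) is a uniformly random ordered pair of distinct values from {1, …, 173}; by symmetry P[π(i) < π(i+1)] = 1/2.
By linearity: E[X] = 172 · (1/2) = (173 − 1) · (1/2) = 86 ≈ 86.00000.

E[X] = 86 = 86.00000.


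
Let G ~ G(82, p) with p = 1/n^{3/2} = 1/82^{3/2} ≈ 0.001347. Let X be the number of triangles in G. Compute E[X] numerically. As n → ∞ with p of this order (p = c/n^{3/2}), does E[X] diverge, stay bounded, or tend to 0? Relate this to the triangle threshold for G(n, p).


Number of potential triangles: C(82, 3) = 88560.
Each occurs with probability p³ ≈ (0.001347)³ ≈ 2.442517e-09.
By linearity: E[X] = C(82, 3)·p³ ≈ 88560 · 2.442517e-09 ≈ 0.0002.
Since α = 3/2 > 1, p = c/n^{3/2} = o(1/n) is below the triangle threshold p ~ 1/n. Asymptotically E[X] ~ (c³/6)·n^{3(1−α)} = (1³/6)·n^{-1.5} → 0, so by Markov's inequality G has no triangles w.h.p.

E[X] ≈ 0.0002; in regime p = Θ(1/n^{3/2}) E[X] tends to 0 (below the triangle threshold p ~ 1/n).


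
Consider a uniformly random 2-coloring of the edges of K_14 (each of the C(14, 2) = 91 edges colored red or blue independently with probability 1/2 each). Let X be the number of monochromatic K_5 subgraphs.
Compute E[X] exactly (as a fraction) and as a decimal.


Let X = Σ_S X_S over the C(14, 5) = 2002 subsets S of size 5, where X_S = 1 if the K_5 on S is monochromatic.
For a fixed S, the K_5 on S has C(5, 2) = 10 edges. P[all 10 edges red] = (1/2)^10, and likewise for blue, so P[monochromatic] = 2·(1/2)^10 = 2^{1 − 10} = 1/512.
By linearity: E[X] = C(14, 5) · 2^{1 − 10} = 2002 · 1/512 = 1001/256.
Numerically: E[X] ≈ 3.91016.

E[X] = C(14,5)·2^(1−C(5,2)) = 1001/256 ≈ 3.91016.


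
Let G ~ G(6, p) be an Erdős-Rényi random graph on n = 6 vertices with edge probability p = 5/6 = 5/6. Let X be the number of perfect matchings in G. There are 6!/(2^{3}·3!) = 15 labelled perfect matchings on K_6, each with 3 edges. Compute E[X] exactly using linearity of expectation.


K_6 has 6!/(2^{3}·3!) = 15 labelled perfect matchings.
For each such perfect matching H, let X_H = 1 if all 3 edges of H are present in G. Then P[X_H = 1] = p^{3} = (5/6)^{3} = 125/216.
By linearity of expectation: E[X] = Σ_H E[X_H] = 15 · p^{3} = 15 · 125/216 = 625/72.
Numerically: E[X] ≈ 8.68056.

E[X] = 15 · (5/6)^{3} = 625/72 ≈ 8.68056.


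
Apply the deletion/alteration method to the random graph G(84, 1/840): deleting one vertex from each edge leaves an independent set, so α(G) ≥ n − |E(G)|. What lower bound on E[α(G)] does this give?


E[|E(G)|] = C(84, 2)·p = 3486 · (1/840) = 83/20.
E[α(G)] ≥ n − E[|E(G)|] = 84 − 83/20 = 1597/20.
Numerically: ≈ 79.85000.
(This is only a lower bound; the true E[α(G)] may be larger.)

E[α(G)] ≥ 1597/20 ≈ 79.85000.


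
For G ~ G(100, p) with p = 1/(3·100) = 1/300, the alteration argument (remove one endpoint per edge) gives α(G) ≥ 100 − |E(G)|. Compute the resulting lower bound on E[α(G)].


E[|E(G)|] = C(100, 2)·p = 4950 · (1/300) = 33/2.
E[α(G)] ≥ n − E[|E(G)|] = 100 − 33/2 = 167/2.
Numerically: ≈ 83.500000.
(This is only a lower bound; the true E[α(G)] may be larger.)

E[α(G)] ≥ 167/2 ≈ 83.500000.


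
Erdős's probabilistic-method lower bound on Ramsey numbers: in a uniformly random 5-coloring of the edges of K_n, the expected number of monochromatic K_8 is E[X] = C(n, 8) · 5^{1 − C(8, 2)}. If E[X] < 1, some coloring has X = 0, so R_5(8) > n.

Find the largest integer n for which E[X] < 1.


We need C(n, 8) · 5^{1 − 28} < 1, i.e. C(n, 8) < 5^{28 − 1} = 7450580596923828125.
Check values of n near the boundary:
  n = 860: C(860, 8) = 7182671140665308145; 7182671140665308145 < 7450580596923828125? YES
  n = 861: C(861, 8) = 7250034996615275865; 7250034996615275865 < 7450580596923828125? YES
  n = 862: C(862, 8) = 7317951015318931845; 7317951015318931845 < 7450580596923828125? YES
  n = 863: C(863, 8) = 7386423071602617757; 7386423071602617757 < 7450580596923828125? YES
  n = 864: C(864, 8) = 7455455062926006708; 7455455062926006708 < 7450580596923828125? NO
  n = 865: C(865, 8) = 7525050909487743060; 7525050909487743060 < 7450580596923828125? NO
The largest n with C(n, 8) < 7450580596923828125 is n = 863 (where E[X] = 7386423071602617757/7450580596923828125 ≈ 0.99139). Hence R_5(8) > 863, i.e. R_5(8) ≥ 864.

Largest n = 863; hence R_5(8) > 863.


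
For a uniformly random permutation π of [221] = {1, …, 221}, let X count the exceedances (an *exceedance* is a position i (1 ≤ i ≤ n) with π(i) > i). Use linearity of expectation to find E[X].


Write X = Σ_{i=1}^{221} X_i, where X_i = 1_{π(i) > i}.
For each fixed i, π(i) is uniform over {1, …, 221} (marginal of a uniform permutation), so P[π(i) > i] = (n − i)/n. Summing: Σ_{i=1}^{221} (n − i)/n = (0 + 1 + … + 220)/221 = 221(221 − 1)/(2·221) = (221 − 1)/2.
Hence E[X] = Σ_{i=1}^{221} (221 − i)/221 = 110 ≈ 110.000000.

E[X] = 110 = 110.000000.


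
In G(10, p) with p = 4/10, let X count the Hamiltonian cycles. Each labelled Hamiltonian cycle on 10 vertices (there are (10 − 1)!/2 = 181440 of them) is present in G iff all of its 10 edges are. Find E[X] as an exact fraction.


K_10 has (10 − 1)!/2 = 181440 labelled Hamiltonian cycles.
For each such Hamiltonian cycle H, let X_H = 1 if all 10 edges of H are present in G. Then P[X_H = 1] = p^{10} = (2/5)^{10} = 1024/9765625.
Summing the indicators: E[X] = Σ_H E[X_H] = 181440 · p^{10} = 181440 · 1024/9765625 = 37158912/1953125.
Numerically: E[X] ≈ 19.0254.

E[X] = 181440 · (2/5)^{10} = 37158912/1953125 ≈ 19.0254.


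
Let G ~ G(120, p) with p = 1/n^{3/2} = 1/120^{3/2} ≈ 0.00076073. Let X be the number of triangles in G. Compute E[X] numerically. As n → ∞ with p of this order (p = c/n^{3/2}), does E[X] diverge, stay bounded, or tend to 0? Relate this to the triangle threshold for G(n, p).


Number of potential triangles: C(120, 3) = 280840.
Each occurs with probability p³ ≈ (0.00076073)³ ≈ 4.4023482e-10.
By linearity: E[X] = C(120, 3)·p³ ≈ 280840 · 4.4023482e-10 ≈ 0.00012.
Since α = 3/2 > 1, p = c/n^{3/2} = o(1/n) is below the triangle threshold p ~ 1/n. Asymptotically E[X] ~ (c³/6)·n^{3(1−α)} = (1³/6)·n^{-1.5} → 0, so by Markov's inequality G has no triangles w.h.p.

E[X] ≈ 0.00012; in regime p = Θ(1/n^{3/2}) E[X] tends to 0 (below the triangle threshold p ~ 1/n).


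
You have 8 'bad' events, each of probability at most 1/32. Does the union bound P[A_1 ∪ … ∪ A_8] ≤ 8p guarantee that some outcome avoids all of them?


Union bound: P[∪_{i=1}^{8} A_i] ≤ Σ_i P[A_i] ≤ 8·p = 8·(1/32) = 1/4.
Numerically: 1/4 ≈ 0.250000.
Is 1/4 < 1? YES.
Since P[∪ A_i] ≤ 1/4 < 1, the complement has P[∩ A_i^c] ≥ 1 − 1/4 = 3/4 > 0, so some outcome avoids every A_i.

8·p = 1/4 ≈ 0.250000; existence CERTIFIED by the union bound.


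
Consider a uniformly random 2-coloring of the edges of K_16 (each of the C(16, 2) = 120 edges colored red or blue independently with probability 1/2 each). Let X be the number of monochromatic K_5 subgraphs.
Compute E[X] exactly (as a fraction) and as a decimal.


Let X = Σ_S X_S over the C(16, 5) = 4368 subsets S of size 5, where X_S = 1 if the K_5 on S is monochromatic.
For a fixed S, the K_5 on S has C(5, 2) = 10 edges. P[all 10 edges red] = (1/2)^10, and likewise for blue, so P[monochromatic] = 2·(1/2)^10 = 2^{1 − 10} = 1/512.
Summing: E[X] = C(16, 5) · 2^{1 − 10} = 4368 · 1/512 = 273/32.
Numerically: E[X] ≈ 8.531.

E[X] = C(16,5)·2^(1−C(5,2)) = 273/32 ≈ 8.531.


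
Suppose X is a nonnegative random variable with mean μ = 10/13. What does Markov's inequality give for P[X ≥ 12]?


μ = E[X] = 10/13, a = 12.
Markov: P[X ≥ 12] ≤ μ/a = (10/13)/12 = 5/78.
Numerically: ≈ 0.064.
(Since a = 12 > μ = 0.769, the bound 5/78 is < 1 and informative.)

P[X ≥ 12] ≤ 5/78 ≈ 0.064.


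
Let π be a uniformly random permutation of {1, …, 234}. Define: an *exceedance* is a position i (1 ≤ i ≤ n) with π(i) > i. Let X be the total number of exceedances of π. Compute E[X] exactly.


Write X = Σ_{i=1}^{234} X_i, where X_i = 1_{π(i) > i}.
For each fixed i, π(i) is uniform over {1, …, 234} (marginal of a uniform permutation), so P[π(i) > i] = (n − i)/n. Summing: Σ_{i=1}^{234} (n − i)/n = (0 + 1 + … + 233)/234 = 234(234 − 1)/(2·234) = (234 − 1)/2.
Hence E[X] = Σ_{i=1}^{234} (234 − i)/234 = 233/2 ≈ 116.50000.

E[X] = 233/2 = 116.50000.


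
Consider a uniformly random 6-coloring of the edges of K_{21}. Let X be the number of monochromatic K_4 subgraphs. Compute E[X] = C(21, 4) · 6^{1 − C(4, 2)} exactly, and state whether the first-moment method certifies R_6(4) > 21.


E[X] = C(21, 4) · 6^{1 − 6} = 5985 · 6^{−5} = 5985/7776.
As a reduced fraction: E[X] = 665/864 ≈ 0.769676.
Is E[X] < 1? YES.
Since E[X] < 1, there exists a 6-coloring of K_{21} with no monochromatic K_4; hence R_6(4) > 21.

E[X] = 665/864 ≈ 0.769676; E[X] < 1, so R_6(4) > 21.


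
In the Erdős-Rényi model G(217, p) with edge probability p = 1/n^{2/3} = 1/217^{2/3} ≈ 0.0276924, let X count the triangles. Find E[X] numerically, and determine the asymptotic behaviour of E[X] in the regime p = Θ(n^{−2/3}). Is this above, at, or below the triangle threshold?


Number of potential triangles: C(217, 3) = 1679580.
Each occurs with probability p³ ≈ (0.0276924)³ ≈ 2.12363822e-05.
By linearity: E[X] = C(217, 3)·p³ ≈ 1679580 · 2.12363822e-05 ≈ 35.668203.
Since α = 2/3 < 1, p = c/n^{2/3} ≫ 1/n is above the triangle threshold p ~ 1/n. Asymptotically E[X] ~ (c³/6)·n^{3(1−α)} = (1³/6)·n^{1} → ∞; triangles are abundant w.h.p.

E[X] ≈ 35.668203; in regime p = Θ(1/n^{2/3}) E[X] diverges (above the triangle threshold p ~ 1/n).


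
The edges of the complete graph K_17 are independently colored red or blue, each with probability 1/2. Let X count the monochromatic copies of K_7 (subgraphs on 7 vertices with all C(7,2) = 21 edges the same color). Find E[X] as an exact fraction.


Let X = Σ_S X_S over the C(17, 7) = 19448 subsets S of size 7, where X_S = 1 if the K_7 on S is monochromatic.
For a fixed S, the K_7 on S has C(7, 2) = 21 edges. P[all 21 edges red] = (1/2)^21, and likewise for blue, so P[monochromatic] = 2·(1/2)^21 = 2^{1 − 21} = 1/1048576.
Summing: E[X] = C(17, 7) · 2^{1 − 21} = 19448 · 1/1048576 = 2431/131072.
Numerically: E[X] ≈ 0.018547.

E[X] = C(17,7)·2^(1−C(7,2)) = 2431/131072 ≈ 0.018547.


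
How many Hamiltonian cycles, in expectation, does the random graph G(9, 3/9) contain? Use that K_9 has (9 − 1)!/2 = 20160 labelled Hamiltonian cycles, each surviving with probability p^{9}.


K_9 has (9 − 1)!/2 = 20160 labelled Hamiltonian cycles.
For each such Hamiltonian cycle H, let X_H = 1 if all 9 edges of H are present in G. Then P[X_H = 1] = p^{9} = (1/3)^{9} = 1/19683.
By linearity: E[X] = Σ_H E[X_H] = 20160 · p^{9} = 20160 · 1/19683 = 2240/2187.
Numerically: E[X] ≈ 1.024.

E[X] = 20160 · (1/3)^{9} = 2240/2187 ≈ 1.024.


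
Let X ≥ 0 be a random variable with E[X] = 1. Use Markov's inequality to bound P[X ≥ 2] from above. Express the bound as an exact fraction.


μ = E[X] = 1, a = 2.
Markov: P[X ≥ 2] ≤ μ/a = (1)/2 = 1/2.
Numerically: ≈ 0.500000.
(Since a = 2 > μ = 1.000000, the bound 1/2 is < 1 and informative.)

P[X ≥ 2] ≤ 1/2 ≈ 0.500000.


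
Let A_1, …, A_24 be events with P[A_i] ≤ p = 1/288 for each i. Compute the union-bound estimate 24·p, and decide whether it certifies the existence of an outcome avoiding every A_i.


Union bound: P[∪_{i=1}^{24} A_i] ≤ Σ_i P[A_i] ≤ 24·p = 24·(1/288) = 1/12.
Numerically: 1/12 ≈ 0.0833333.
Is 1/12 < 1? YES.
Since P[∪ A_i] ≤ 1/12 < 1, the complement has P[∩ A_i^c] ≥ 1 − 1/12 = 11/12 > 0, so some outcome avoids every A_i.

24·p = 1/12 ≈ 0.0833333; existence CERTIFIED by the union bound.


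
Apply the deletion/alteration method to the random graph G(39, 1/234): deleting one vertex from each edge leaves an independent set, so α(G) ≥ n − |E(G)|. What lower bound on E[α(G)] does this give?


E[|E(G)|] = C(39, 2)·p = 741 · (1/234) = 19/6.
E[α(G)] ≥ n − E[|E(G)|] = 39 − 19/6 = 215/6.
Numerically: ≈ 35.833.
(This is only a lower bound; the true E[α(G)] may be larger.)

E[α(G)] ≥ 215/6 ≈ 35.833.


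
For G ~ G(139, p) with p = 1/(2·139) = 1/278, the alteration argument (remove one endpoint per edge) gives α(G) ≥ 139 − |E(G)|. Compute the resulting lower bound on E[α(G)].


E[|E(G)|] = C(139, 2)·p = 9591 · (1/278) = 69/2.
E[α(G)] ≥ n − E[|E(G)|] = 139 − 69/2 = 209/2.
Numerically: ≈ 104.500.
(This is only a lower bound; the true E[α(G)] may be larger.)

E[α(G)] ≥ 209/2 ≈ 104.500.


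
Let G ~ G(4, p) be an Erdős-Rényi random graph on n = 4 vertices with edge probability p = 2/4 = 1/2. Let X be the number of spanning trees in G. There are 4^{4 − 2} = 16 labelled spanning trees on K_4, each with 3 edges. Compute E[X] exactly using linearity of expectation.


K_4 has 4^{4 − 2} = 16 labelled spanning trees.
For each such spanning tree H, let X_H = 1 if all 3 edges of H are present in G. Then P[X_H = 1] = p^{3} = (1/2)^{3} = 1/8.
Summing the indicators: E[X] = Σ_H E[X_H] = 16 · p^{3} = 16 · 1/8 = 2.
Numerically: E[X] ≈ 2.

E[X] = 16 · (1/2)^{3} = 2 ≈ 2.


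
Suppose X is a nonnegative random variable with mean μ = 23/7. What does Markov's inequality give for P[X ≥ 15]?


μ = E[X] = 23/7, a = 15.
Markov: P[X ≥ 15] ≤ μ/a = (23/7)/15 = 23/105.
Numerically: ≈ 0.219.
(Since a = 15 > μ = 3.286, the bound 23/105 is < 1 and informative.)

P[X ≥ 15] ≤ 23/105 ≈ 0.219.


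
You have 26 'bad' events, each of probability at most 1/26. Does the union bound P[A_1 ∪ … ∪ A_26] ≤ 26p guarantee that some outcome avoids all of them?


Union bound: P[∪_{i=1}^{26} A_i] ≤ Σ_i P[A_i] ≤ 26·p = 26·(1/26) = 1.
Numerically: 1 ≈ 1.000000.
Is 1 < 1? NO.
Since the bound 1 is ≥ 1, the union bound is uninformative here; it does NOT by itself certify existence.

26·p = 1 ≈ 1.000000; existence NOT certified by the union bound.


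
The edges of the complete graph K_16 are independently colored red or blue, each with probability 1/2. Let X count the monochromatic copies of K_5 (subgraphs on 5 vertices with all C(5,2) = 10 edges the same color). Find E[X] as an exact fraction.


Let X = Σ_S X_S over the C(16, 5) = 4368 subsets S of size 5, where X_S = 1 if the K_5 on S is monochromatic.
For a fixed S, the K_5 on S has C(5, 2) = 10 edges. P[all 10 edges red] = (1/2)^10, and likewise for blue, so P[monochromatic] = 2·(1/2)^10 = 2^{1 − 10} = 1/512.
By linearity: E[X] = C(16, 5) · 2^{1 − 10} = 4368 · 1/512 = 273/32.
Numerically: E[X] ≈ 8.531250.

E[X] = C(16,5)·2^(1−C(5,2)) = 273/32 ≈ 8.531250.


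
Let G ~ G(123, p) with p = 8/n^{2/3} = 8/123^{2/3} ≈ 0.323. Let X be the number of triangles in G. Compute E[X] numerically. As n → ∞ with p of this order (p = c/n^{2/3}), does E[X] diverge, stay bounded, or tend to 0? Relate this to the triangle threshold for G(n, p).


Number of potential triangles: C(123, 3) = 302621.
Each occurs with probability p³ ≈ (0.323)³ ≈ 3.38423e-02.
By linearity: E[X] = C(123, 3)·p³ ≈ 302621 · 3.38423e-02 ≈ 10241.388.
Since α = 2/3 < 1, p = c/n^{2/3} ≫ 1/n is above the triangle threshold p ~ 1/n. Asymptotically E[X] ~ (c³/6)·n^{3(1−α)} = (8³/6)·n^{1} → ∞; triangles are abundant w.h.p.

E[X] ≈ 10241.388; in regime p = Θ(1/n^{2/3}) E[X] diverges (above the triangle threshold p ~ 1/n).


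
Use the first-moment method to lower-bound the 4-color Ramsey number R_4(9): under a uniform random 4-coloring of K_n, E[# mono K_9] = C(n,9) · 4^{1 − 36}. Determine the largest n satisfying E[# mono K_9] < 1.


We need C(n, 9) · 4^{1 − 36} < 1, i.e. C(n, 9) < 4^{36 − 1} = 1180591620717411303424.
Check values of n near the boundary:
  n = 910: C(910, 9) = 1133378248346922788210; 1133378248346922788210 < 1180591620717411303424? YES
  n = 911: C(911, 9) = 1144686900492291197405; 1144686900492291197405 < 1180591620717411303424? YES
  n = 912: C(912, 9) = 1156095740032081475120; 1156095740032081475120 < 1180591620717411303424? YES
  n = 913: C(913, 9) = 1167605542753639808390; 1167605542753639808390 < 1180591620717411303424? YES
  n = 914: C(914, 9) = 1179217089587653905932; 1179217089587653905932 < 1180591620717411303424? YES
  n = 915: C(915, 9) = 1190931166636537885130; 1190931166636537885130 < 1180591620717411303424? NO
The largest n with C(n, 9) < 1180591620717411303424 is n = 914 (where E[X] = 294804272396913476483/295147905179352825856 ≈ 0.999). Hence R_4(9) > 914, i.e. R_4(9) ≥ 915.

Largest n = 914; hence R_4(9) > 914.


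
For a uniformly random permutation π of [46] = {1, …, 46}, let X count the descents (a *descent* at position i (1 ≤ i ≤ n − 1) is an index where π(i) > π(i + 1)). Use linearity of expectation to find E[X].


Write X = Σ X_I over i = 1, …, 45, with X_I the indicator of one descent.
There are 45 indicators.
For each fixed i, the pair (π(i), π(i+1)) is a uniformly random ordered pair of distinct values from {1, …, 46}; by symmetry P[π(i) > π(i+1)] = 1/2.
By linearity: E[X] = 45 · (1/2) = (46 − 1) · (1/2) = 45/2 ≈ 22.5000.

E[X] = 45/2 = 22.5000.


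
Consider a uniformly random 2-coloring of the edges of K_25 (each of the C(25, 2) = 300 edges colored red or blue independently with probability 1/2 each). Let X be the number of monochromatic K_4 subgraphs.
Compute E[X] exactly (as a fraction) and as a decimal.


Let X = Σ_S X_S over the C(25, 4) = 12650 subsets S of size 4, where X_S = 1 if the K_4 on S is monochromatic.
For a fixed S, the K_4 on S has C(4, 2) = 6 edges. P[all 6 edges red] = (1/2)^6, and likewise for blue, so P[monochromatic] = 2·(1/2)^6 = 2^{1 − 6} = 1/32.
Summing: E[X] = C(25, 4) · 2^{1 − 6} = 12650 · 1/32 = 6325/16.
Numerically: E[X] ≈ 395.312.

E[X] = C(25,4)·2^(1−C(4,2)) = 6325/16 ≈ 395.312.


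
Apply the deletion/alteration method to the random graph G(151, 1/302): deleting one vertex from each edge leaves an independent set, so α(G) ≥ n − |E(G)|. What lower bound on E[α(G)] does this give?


E[|E(G)|] = C(151, 2)·p = 11325 · (1/302) = 75/2.
E[α(G)] ≥ n − E[|E(G)|] = 151 − 75/2 = 227/2.
Numerically: ≈ 113.500.
(This is only a lower bound; the true E[α(G)] may be larger.)

E[α(G)] ≥ 227/2 ≈ 113.500.


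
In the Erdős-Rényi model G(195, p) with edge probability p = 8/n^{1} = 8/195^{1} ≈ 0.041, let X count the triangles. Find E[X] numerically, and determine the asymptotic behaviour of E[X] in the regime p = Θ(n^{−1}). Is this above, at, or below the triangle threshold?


Number of potential triangles: C(195, 3) = 1216865.
Each occurs with probability p³ ≈ (0.041)³ ≈ 6.90504e-05.
By linearity: E[X] = C(195, 3)·p³ ≈ 1216865 · 6.90504e-05 ≈ 84.025.
Here α = 1, so p = 8/n is exactly at the triangle threshold p ~ 1/n. Asymptotically E[X] → c³/6 = 8³/6 = 256/3 ≈ 85.333, a bounded constant. In this regime the triangle count is asymptotically Poisson(c³/6).

E[X] ≈ 84.025; in regime p = Θ(1/n^{1}) E[X] stays bounded (at the triangle threshold p ~ 1/n).


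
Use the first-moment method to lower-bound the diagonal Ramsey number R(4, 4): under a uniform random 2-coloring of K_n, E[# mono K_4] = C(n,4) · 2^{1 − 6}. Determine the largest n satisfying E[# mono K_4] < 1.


We need C(n, 4) · 2^{1 − 6} < 1, i.e. C(n, 4) < 2^{6 − 1} = 32.
Check values of n near the boundary:
  n = 5: C(5, 4) = 5; 5 < 32? YES
  n = 6: C(6, 4) = 15; 15 < 32? YES
  n = 7: C(7, 4) = 35; 35 < 32? NO
The largest n with C(n, 4) < 32 is n = 6 (where E[X] = 15/32 ≈ 0.469). Hence R(4, 4) > 6, i.e. R(4, 4) ≥ 7.

Largest n = 6; hence R(4, 4) > 6.


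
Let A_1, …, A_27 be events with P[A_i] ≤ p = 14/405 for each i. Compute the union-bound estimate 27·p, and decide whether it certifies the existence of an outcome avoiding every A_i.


Union bound: P[∪_{i=1}^{27} A_i] ≤ Σ_i P[A_i] ≤ 27·p = 27·(14/405) = 14/15.
Numerically: 14/15 ≈ 0.93333.
Is 14/15 < 1? YES.
Since P[∪ A_i] ≤ 14/15 < 1, the complement has P[∩ A_i^c] ≥ 1 − 14/15 = 1/15 > 0, so some outcome avoids every A_i.

27·p = 14/15 ≈ 0.93333; existence CERTIFIED by the union bound.


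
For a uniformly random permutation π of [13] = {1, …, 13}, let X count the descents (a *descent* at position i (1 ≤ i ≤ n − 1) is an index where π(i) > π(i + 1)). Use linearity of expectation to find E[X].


Write X = Σ X_I over i = 1, …, 12, with X_I the indicator of one descent.
There are 12 indicators.
For each fixed i, the pair (π(i), π(i+1)) is a uniformly random ordered pair of distinct values from {1, …, 13}; by symmetry P[π(i) > π(i+1)] = 1/2.
By linearity: E[X] = 12 · (1/2) = (13 − 1) · (1/2) = 6 ≈ 6.00000.

E[X] = 6 = 6.00000.


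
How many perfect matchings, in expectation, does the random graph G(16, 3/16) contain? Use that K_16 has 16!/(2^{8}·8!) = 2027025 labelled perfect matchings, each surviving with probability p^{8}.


K_16 has 16!/(2^{8}·8!) = 2027025 labelled perfect matchings.
For each such perfect matching H, let X_H = 1 if all 8 edges of H are present in G. Then P[X_H = 1] = p^{8} = (3/16)^{8} = 6561/4294967296.
By linearity: E[X] = Σ_H E[X_H] = 2027025 · p^{8} = 2027025 · 6561/4294967296 = 13299311025/4294967296.
Numerically: E[X] ≈ 3.1.

E[X] = 2027025 · (3/16)^{8} = 13299311025/4294967296 ≈ 3.1.


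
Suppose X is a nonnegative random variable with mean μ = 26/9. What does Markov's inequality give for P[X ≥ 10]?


μ = E[X] = 26/9, a = 10.
Markov: P[X ≥ 10] ≤ μ/a = (26/9)/10 = 13/45.
Numerically: ≈ 0.28889.
(Since a = 10 > μ = 2.88889, the bound 13/45 is < 1 and informative.)

P[X ≥ 10] ≤ 13/45 ≈ 0.28889.


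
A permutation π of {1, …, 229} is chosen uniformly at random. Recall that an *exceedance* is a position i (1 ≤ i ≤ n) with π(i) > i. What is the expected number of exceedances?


Write X = Σ_{i=1}^{229} X_i, where X_i = 1_{π(i) > i}.
For each fixed i, π(i) is uniform over {1, …, 229} (marginal of a uniform permutation), so P[π(i) > i] = (n − i)/n. Summing: Σ_{i=1}^{229} (n − i)/n = (0 + 1 + … + 228)/229 = 229(229 − 1)/(2·229) = (229 − 1)/2.
Hence E[X] = Σ_{i=1}^{229} (229 − i)/229 = 114 ≈ 114.000000.

E[X] = 114 = 114.000000.


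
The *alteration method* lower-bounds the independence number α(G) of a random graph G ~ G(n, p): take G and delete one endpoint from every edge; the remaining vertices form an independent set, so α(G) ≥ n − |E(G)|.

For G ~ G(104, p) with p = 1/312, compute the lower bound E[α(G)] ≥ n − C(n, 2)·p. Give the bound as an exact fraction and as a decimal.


E[|E(G)|] = C(104, 2)·p = 5356 · (1/312) = 103/6.
E[α(G)] ≥ n − E[|E(G)|] = 104 − 103/6 = 521/6.
Numerically: ≈ 86.83333.
(This is only a lower bound; the true E[α(G)] may be larger.)

E[α(G)] ≥ 521/6 ≈ 86.83333.


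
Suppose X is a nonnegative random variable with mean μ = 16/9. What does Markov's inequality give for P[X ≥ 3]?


μ = E[X] = 16/9, a = 3.
Markov: P[X ≥ 3] ≤ μ/a = (16/9)/3 = 16/27.
Numerically: ≈ 0.59259.
(Since a = 3 > μ = 1.77778, the bound 16/27 is < 1 and informative.)

P[X ≥ 3] ≤ 16/27 ≈ 0.59259.


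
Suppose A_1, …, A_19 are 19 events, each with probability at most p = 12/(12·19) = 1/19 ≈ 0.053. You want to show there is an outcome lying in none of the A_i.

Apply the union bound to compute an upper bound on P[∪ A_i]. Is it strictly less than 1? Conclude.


Union bound: P[∪_{i=1}^{19} A_i] ≤ Σ_i P[A_i] ≤ 19·p = 19·(1/19) = 1.
Numerically: 1 ≈ 1.000.
Is 1 < 1? NO.
Since the bound 1 is ≥ 1, the union bound is uninformative here; it does NOT by itself certify existence.

19·p = 1 ≈ 1.000; existence NOT certified by the union bound.


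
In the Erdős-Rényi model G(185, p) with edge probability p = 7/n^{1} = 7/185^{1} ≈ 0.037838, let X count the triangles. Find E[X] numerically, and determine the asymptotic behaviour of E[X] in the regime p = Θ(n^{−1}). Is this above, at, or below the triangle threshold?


Number of potential triangles: C(185, 3) = 1038220.
Each occurs with probability p³ ≈ (0.037838)³ ≈ 5.4172507e-05.
By linearity: E[X] = C(185, 3)·p³ ≈ 1038220 · 5.4172507e-05 ≈ 56.24298.
Here α = 1, so p = 7/n is exactly at the triangle threshold p ~ 1/n. Asymptotically E[X] → c³/6 = 7³/6 = 343/6 ≈ 57.16667, a bounded constant. In this regime the triangle count is asymptotically Poisson(c³/6).

E[X] ≈ 56.24298; in regime p = Θ(1/n^{1}) E[X] stays bounded (at the triangle threshold p ~ 1/n).


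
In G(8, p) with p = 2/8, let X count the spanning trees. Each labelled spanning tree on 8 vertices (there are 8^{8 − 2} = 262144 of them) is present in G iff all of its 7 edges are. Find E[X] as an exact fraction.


K_8 has 8^{8 − 2} = 262144 labelled spanning trees.
For each such spanning tree H, let X_H = 1 if all 7 edges of H are present in G. Then P[X_H = 1] = p^{7} = (1/4)^{7} = 1/16384.
By linearity of expectation: E[X] = Σ_H E[X_H] = 262144 · p^{7} = 262144 · 1/16384 = 16.
Numerically: E[X] ≈ 16.

E[X] = 262144 · (1/4)^{7} = 16 ≈ 16.


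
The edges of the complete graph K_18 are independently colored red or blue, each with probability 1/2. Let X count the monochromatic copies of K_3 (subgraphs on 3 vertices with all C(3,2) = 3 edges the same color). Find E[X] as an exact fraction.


Let X = Σ_S X_S over the C(18, 3) = 816 subsets S of size 3, where X_S = 1 if the K_3 on S is monochromatic.
For a fixed S, the K_3 on S has C(3, 2) = 3 edges. P[all 3 edges red] = (1/2)^3, and likewise for blue, so P[monochromatic] = 2·(1/2)^3 = 2^{1 − 3} = 1/4.
By linearity: E[X] = C(18, 3) · 2^{1 − 3} = 816 · 1/4 = 204.
Numerically: E[X] ≈ 204.000.

E[X] = C(18,3)·2^(1−C(3,2)) = 204 ≈ 204.000.


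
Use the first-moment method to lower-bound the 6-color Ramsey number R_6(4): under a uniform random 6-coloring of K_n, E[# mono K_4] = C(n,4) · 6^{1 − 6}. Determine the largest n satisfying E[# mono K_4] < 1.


We need C(n, 4) · 6^{1 − 6} < 1, i.e. C(n, 4) < 6^{6 − 1} = 7776.
Check values of n near the boundary:
  n = 21: C(21, 4) = 5985; 5985 < 7776? YES
  n = 22: C(22, 4) = 7315; 7315 < 7776? YES
  n = 23: C(23, 4) = 8855; 8855 < 7776? NO
  n = 24: C(24, 4) = 10626; 10626 < 7776? NO
  n = 25: C(25, 4) = 12650; 12650 < 7776? NO
The largest n with C(n, 4) < 7776 is n = 22 (where E[X] = 7315/7776 ≈ 0.941). Hence R_6(4) > 22, i.e. R_6(4) ≥ 23.

Largest n = 22; hence R_6(4) > 22.


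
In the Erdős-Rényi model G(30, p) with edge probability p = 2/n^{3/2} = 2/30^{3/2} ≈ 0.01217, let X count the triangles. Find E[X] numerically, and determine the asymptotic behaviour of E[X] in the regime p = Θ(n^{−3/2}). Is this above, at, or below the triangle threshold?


Number of potential triangles: C(30, 3) = 4060.
Each occurs with probability p³ ≈ (0.01217)³ ≈ 1.803202e-06.
By linearity: E[X] = C(30, 3)·p³ ≈ 4060 · 1.803202e-06 ≈ 0.0073.
Since α = 3/2 > 1, p = c/n^{3/2} = o(1/n) is below the triangle threshold p ~ 1/n. Asymptotically E[X] ~ (c³/6)·n^{3(1−α)} = (2³/6)·n^{-1.5} → 0, so by Markov's inequality G has no triangles w.h.p.

E[X] ≈ 0.0073; in regime p = Θ(1/n^{3/2}) E[X] tends to 0 (below the triangle threshold p ~ 1/n).


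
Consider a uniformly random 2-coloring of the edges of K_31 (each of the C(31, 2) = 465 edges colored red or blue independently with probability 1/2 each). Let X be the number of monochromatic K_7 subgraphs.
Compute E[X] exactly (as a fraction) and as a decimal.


Let X = Σ_S X_S over the C(31, 7) = 2629575 subsets S of size 7, where X_S = 1 if the K_7 on S is monochromatic.
For a fixed S, the K_7 on S has C(7, 2) = 21 edges. P[all 21 edges red] = (1/2)^21, and likewise for blue, so P[monochromatic] = 2·(1/2)^21 = 2^{1 − 21} = 1/1048576.
By linearity of expectation: E[X] = C(31, 7) · 2^{1 − 21} = 2629575 · 1/1048576 = 2629575/1048576.
Numerically: E[X] ≈ 2.5078.

E[X] = C(31,7)·2^(1−C(7,2)) = 2629575/1048576 ≈ 2.5078.


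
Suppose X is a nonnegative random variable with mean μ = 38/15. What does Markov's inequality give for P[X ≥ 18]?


μ = E[X] = 38/15, a = 18.
Markov: P[X ≥ 18] ≤ μ/a = (38/15)/18 = 19/135.
Numerically: ≈ 0.140741.
(Since a = 18 > μ = 2.533333, the bound 19/135 is < 1 and informative.)

P[X ≥ 18] ≤ 19/135 ≈ 0.140741.


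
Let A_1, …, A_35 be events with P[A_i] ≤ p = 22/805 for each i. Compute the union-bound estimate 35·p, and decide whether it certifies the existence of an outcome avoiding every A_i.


Union bound: P[∪_{i=1}^{35} A_i] ≤ Σ_i P[A_i] ≤ 35·p = 35·(22/805) = 22/23.
Numerically: 22/23 ≈ 0.9565217.
Is 22/23 < 1? YES.
Since P[∪ A_i] ≤ 22/23 < 1, the complement has P[∩ A_i^c] ≥ 1 − 22/23 = 1/23 > 0, so some outcome avoids every A_i.

35·p = 22/23 ≈ 0.9565217; existence CERTIFIED by the union bound.


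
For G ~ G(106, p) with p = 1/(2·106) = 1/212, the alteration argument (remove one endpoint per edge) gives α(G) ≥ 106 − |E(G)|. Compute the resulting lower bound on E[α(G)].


E[|E(G)|] = C(106, 2)·p = 5565 · (1/212) = 105/4.
E[α(G)] ≥ n − E[|E(G)|] = 106 − 105/4 = 319/4.
Numerically: ≈ 79.7500.
(This is only a lower bound; the true E[α(G)] may be larger.)

E[α(G)] ≥ 319/4 ≈ 79.7500.
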